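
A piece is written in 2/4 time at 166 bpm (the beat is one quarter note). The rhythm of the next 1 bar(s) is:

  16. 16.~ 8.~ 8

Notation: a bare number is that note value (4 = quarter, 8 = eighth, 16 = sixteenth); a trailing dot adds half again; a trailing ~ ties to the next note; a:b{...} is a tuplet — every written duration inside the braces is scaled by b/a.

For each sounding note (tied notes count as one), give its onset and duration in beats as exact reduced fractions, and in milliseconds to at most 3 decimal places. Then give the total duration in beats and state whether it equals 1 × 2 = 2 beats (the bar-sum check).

1) 0.0ms=0b +135.542ms=3/8b
2) 135.542ms=3/8b +587.349ms=13/8b
Σ=2b of 2 (166bpm 2/4) — PASS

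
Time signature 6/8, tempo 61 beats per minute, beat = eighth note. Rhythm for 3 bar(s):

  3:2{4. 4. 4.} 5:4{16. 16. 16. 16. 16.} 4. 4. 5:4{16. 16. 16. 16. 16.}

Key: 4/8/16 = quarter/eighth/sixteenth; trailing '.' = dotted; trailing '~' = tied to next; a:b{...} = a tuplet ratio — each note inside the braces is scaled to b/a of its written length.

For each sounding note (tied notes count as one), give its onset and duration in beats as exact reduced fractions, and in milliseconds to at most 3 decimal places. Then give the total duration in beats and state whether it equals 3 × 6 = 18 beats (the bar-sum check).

1) 0.0ms=0b +1967.213ms=2b
2) 1967.213ms=2b +1967.213ms=2b
3) 3934.426ms=4b +1967.213ms=2b
4) 5901.639ms=6b +590.164ms=3/5b
5) 6491.803ms=33/5b +590.164ms=3/5b
6) 7081.967ms=36/5b +590.164ms=3/5b
7) 7672.131ms=39/5b +590.164ms=3/5b
8) 8262.295ms=42/5b +590.164ms=3/5b
9) 8852.459ms=9b +2950.82ms=3b
10) 11803.279ms=12b +2950.82ms=3b
11) 14754.098ms=15b +590.164ms=3/5b
12) 15344.262ms=78/5b +590.164ms=3/5b
13) 15934.426ms=81/5b +590.164ms=3/5b
14) 16524.59ms=84/5b +590.164ms=3/5b
15) 17114.754ms=87/5b +590.164ms=3/5b
Σ=18b of 18 (61bpm 6/8) — PASS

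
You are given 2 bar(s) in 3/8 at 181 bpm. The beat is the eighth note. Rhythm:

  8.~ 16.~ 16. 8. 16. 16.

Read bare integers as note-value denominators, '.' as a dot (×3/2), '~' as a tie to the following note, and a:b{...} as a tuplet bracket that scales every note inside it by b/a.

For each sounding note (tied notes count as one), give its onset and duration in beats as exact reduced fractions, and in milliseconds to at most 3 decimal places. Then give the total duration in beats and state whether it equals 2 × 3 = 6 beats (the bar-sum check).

1) 0.0ms=0b +994.475ms=3b
2) 994.475ms=3b +497.238ms=3/2b
3) 1491.713ms=9/2b +248.619ms=3/4b
4) 1740.331ms=21/4b +248.619ms=3/4b
Σ=6b of 6 (181bpm 3/8) — PASS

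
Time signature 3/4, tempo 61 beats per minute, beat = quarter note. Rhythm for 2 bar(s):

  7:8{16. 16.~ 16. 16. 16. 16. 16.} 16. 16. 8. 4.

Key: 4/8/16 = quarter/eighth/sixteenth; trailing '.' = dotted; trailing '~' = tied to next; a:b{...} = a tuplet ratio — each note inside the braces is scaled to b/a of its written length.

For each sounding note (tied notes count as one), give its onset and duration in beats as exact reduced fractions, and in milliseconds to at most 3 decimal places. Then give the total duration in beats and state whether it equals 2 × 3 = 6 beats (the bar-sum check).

1) 0.0ms=0b +421.546ms=3/7b
2) 421.546ms=3/7b +843.091ms=6/7b
3) 1264.637ms=9/7b +421.546ms=3/7b
4) 1686.183ms=12/7b +421.546ms=3/7b
5) 2107.728ms=15/7b +421.546ms=3/7b
6) 2529.274ms=18/7b +421.546ms=3/7b
7) 2950.82ms=3b +368.852ms=3/8b
8) 3319.672ms=27/8b +368.852ms=3/8b
9) 3688.525ms=15/4b +737.705ms=3/4b
10) 4426.23ms=9/2b +1475.41ms=3/2b
Σ=6b of 6 (61bpm 3/4) — PASS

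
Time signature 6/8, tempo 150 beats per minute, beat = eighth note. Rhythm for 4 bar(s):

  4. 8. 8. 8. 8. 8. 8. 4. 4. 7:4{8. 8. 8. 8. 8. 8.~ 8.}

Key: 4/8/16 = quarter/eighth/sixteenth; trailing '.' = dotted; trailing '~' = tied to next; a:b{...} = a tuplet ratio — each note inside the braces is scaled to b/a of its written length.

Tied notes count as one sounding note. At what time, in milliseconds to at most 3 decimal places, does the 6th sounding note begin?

1. 0.0ms @ 0 + 1200.0ms (3)
2. 1200.0ms @ 3 + 600.0ms (3/2)
3. 1800.0ms @ 9/2 + 600.0ms (3/2)
4. 2400.0ms @ 6 + 600.0ms (3/2)
5. 3000.0ms @ 15/2 + 600.0ms (3/2)
6. 3600.0ms @ 9 + 600.0ms (3/2)
7. 4200.0ms @ 21/2 + 600.0ms (3/2)
8. 4800.0ms @ 12 + 1200.0ms (3)
9. 6000.0ms @ 15 + 1200.0ms (3)
10. 7200.0ms @ 18 + 342.857ms (6/7)
11. 7542.857ms @ 132/7 + 342.857ms (6/7)
12. 7885.714ms @ 138/7 + 342.857ms (6/7)
13. 8228.571ms @ 144/7 + 342.857ms (6/7)
14. 8571.429ms @ 150/7 + 342.857ms (6/7)
15. 8914.286ms @ 156/7 + 685.714ms (12/7)

note 6 onset = 9b = 3600.0ms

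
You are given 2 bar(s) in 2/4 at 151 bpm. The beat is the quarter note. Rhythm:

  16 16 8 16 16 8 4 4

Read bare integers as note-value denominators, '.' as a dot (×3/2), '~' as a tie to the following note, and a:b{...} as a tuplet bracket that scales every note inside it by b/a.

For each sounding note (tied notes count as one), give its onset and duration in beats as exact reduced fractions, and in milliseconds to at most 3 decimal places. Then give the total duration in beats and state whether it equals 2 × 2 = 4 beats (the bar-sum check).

1) 0.0ms=0b +99.338ms=1/4b
2) 99.338ms=1/4b +99.338ms=1/4b
3) 198.675ms=1/2b +198.675ms=1/2b
4) 397.351ms=1b +99.338ms=1/4b
5) 496.689ms=5/4b +99.338ms=1/4b
6) 596.026ms=3/2b +198.675ms=1/2b
7) 794.702ms=2b +397.351ms=1b
8) 1192.053ms=3b +397.351ms=1b
Σ=4b of 4 (151bpm 2/4) — PASS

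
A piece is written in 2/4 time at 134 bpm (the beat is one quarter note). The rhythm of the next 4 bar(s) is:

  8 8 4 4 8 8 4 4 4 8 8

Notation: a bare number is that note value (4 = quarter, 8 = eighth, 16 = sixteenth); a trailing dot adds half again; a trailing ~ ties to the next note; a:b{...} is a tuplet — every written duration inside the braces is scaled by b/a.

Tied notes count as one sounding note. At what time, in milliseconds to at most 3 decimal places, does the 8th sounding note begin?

1. 0.0ms @ 0 + 223.881ms (1/2)
2. 223.881ms @ 1/2 + 223.881ms (1/2)
3. 447.761ms @ 1 + 447.761ms (1)
4. 895.522ms @ 2 + 447.761ms (1)
5. 1343.284ms @ 3 + 223.881ms (1/2)
6. 1567.164ms @ 7/2 + 223.881ms (1/2)
7. 1791.045ms @ 4 + 447.761ms (1)
8. 2238.806ms @ 5 + 447.761ms (1)
9. 2686.567ms @ 6 + 447.761ms (1)
10. 3134.328ms @ 7 + 223.881ms (1/2)
11. 3358.209ms @ 15/2 + 223.881ms (1/2)

note 8 onset = 5b = 2238.806ms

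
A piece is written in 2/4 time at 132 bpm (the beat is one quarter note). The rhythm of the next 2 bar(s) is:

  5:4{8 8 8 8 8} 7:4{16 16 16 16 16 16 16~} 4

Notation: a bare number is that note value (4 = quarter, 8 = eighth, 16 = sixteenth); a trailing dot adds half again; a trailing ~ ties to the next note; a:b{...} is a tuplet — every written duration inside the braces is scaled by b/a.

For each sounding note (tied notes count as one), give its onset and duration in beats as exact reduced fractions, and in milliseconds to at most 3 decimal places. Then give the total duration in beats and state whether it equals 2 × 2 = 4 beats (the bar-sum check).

1) 0.0ms=0b +181.818ms=2/5b
2) 181.818ms=2/5b +181.818ms=2/5b
3) 363.636ms=4/5b +181.818ms=2/5b
4) 545.455ms=6/5b +181.818ms=2/5b
5) 727.273ms=8/5b +181.818ms=2/5b
6) 909.091ms=2b +64.935ms=1/7b
7) 974.026ms=15/7b +64.935ms=1/7b
8) 1038.961ms=16/7b +64.935ms=1/7b
9) 1103.896ms=17/7b +64.935ms=1/7b
10) 1168.831ms=18/7b +64.935ms=1/7b
11) 1233.766ms=19/7b +64.935ms=1/7b
12) 1298.701ms=20/7b +519.481ms=8/7b
Σ=4b of 4 (132bpm 2/4) — PASS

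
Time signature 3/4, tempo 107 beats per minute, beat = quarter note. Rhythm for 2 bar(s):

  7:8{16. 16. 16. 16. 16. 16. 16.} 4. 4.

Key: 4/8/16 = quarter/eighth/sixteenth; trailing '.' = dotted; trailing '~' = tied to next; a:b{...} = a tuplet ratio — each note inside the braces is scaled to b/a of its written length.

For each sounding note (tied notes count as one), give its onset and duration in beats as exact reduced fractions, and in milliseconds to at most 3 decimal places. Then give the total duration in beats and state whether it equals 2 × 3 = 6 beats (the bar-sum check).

1) 0.0ms=0b +240.32ms=3/7b
2) 240.32ms=3/7b +240.32ms=3/7b
3) 480.641ms=6/7b +240.32ms=3/7b
4) 720.961ms=9/7b +240.32ms=3/7b
5) 961.282ms=12/7b +240.32ms=3/7b
6) 1201.602ms=15/7b +240.32ms=3/7b
7) 1441.923ms=18/7b +240.32ms=3/7b
8) 1682.243ms=3b +841.121ms=3/2b
9) 2523.364ms=9/2b +841.121ms=3/2b
Σ=6b of 6 (107bpm 3/4) — PASS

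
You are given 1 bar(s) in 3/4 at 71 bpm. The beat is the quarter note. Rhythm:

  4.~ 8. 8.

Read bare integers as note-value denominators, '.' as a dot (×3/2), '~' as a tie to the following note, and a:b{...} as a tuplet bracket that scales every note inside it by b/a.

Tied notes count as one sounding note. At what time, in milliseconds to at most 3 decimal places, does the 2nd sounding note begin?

note 2 onset = 9/4b = 1901.408ms

1. 0.0ms @ 0 + 1901.408ms (9/4)
2. 1901.408ms @ 9/4 + 633.803ms (3/4)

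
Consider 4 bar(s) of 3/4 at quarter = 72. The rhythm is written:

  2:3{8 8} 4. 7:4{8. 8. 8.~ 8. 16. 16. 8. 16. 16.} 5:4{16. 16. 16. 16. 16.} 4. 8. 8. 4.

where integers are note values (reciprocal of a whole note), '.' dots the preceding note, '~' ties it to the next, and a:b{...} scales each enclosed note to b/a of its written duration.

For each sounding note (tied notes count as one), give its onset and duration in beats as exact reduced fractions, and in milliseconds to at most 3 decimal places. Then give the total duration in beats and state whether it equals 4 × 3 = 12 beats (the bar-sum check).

1) 0.0ms=0b +625.0ms=3/4b
2) 625.0ms=3/4b +625.0ms=3/4b
3) 1250.0ms=3/2b +1250.0ms=3/2b
4) 2500.0ms=3b +357.143ms=3/7b
5) 2857.143ms=24/7b +357.143ms=3/7b
6) 3214.286ms=27/7b +714.286ms=6/7b
7) 3928.571ms=33/7b +178.571ms=3/14b
8) 4107.143ms=69/14b +178.571ms=3/14b
9) 4285.714ms=36/7b +357.143ms=3/7b
10) 4642.857ms=39/7b +178.571ms=3/14b
11) 4821.429ms=81/14b +178.571ms=3/14b
12) 5000.0ms=6b +250.0ms=3/10b
13) 5250.0ms=63/10b +250.0ms=3/10b
14) 5500.0ms=33/5b +250.0ms=3/10b
15) 5750.0ms=69/10b +250.0ms=3/10b
16) 6000.0ms=36/5b +250.0ms=3/10b
17) 6250.0ms=15/2b +1250.0ms=3/2b
18) 7500.0ms=9b +625.0ms=3/4b
19) 8125.0ms=39/4b +625.0ms=3/4b
20) 8750.0ms=21/2b +1250.0ms=3/2b
Σ=12b of 12 (72bpm 3/4) — PASS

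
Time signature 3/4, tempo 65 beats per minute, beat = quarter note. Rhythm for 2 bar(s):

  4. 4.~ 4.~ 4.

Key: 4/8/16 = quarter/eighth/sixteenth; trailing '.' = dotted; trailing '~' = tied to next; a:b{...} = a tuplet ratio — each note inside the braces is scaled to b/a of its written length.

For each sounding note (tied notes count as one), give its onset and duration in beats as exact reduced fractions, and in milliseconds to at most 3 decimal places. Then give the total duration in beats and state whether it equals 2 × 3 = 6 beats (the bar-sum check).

1) 0.0ms=0b +1384.615ms=3/2b
2) 1384.615ms=3/2b +4153.846ms=9/2b
Σ=6b of 6 (65bpm 3/4) — PASS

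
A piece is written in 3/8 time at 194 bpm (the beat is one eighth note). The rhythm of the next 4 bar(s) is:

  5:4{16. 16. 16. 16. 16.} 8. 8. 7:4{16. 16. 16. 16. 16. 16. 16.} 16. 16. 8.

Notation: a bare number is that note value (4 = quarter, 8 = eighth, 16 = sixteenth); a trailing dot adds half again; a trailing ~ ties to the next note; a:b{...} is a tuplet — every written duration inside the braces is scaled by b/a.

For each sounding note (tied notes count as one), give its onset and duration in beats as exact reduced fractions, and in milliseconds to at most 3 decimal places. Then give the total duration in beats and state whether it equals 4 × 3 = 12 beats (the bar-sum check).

1) 0.0ms=0b +185.567ms=3/5b
2) 185.567ms=3/5b +185.567ms=3/5b
3) 371.134ms=6/5b +185.567ms=3/5b
4) 556.701ms=9/5b +185.567ms=3/5b
5) 742.268ms=12/5b +185.567ms=3/5b
6) 927.835ms=3b +463.918ms=3/2b
7) 1391.753ms=9/2b +463.918ms=3/2b
8) 1855.67ms=6b +132.548ms=3/7b
9) 1988.218ms=45/7b +132.548ms=3/7b
10) 2120.766ms=48/7b +132.548ms=3/7b
11) 2253.314ms=51/7b +132.548ms=3/7b
12) 2385.862ms=54/7b +132.548ms=3/7b
13) 2518.409ms=57/7b +132.548ms=3/7b
14) 2650.957ms=60/7b +132.548ms=3/7b
15) 2783.505ms=9b +231.959ms=3/4b
16) 3015.464ms=39/4b +231.959ms=3/4b
17) 3247.423ms=21/2b +463.918ms=3/2b
Σ=12b of 12 (194bpm 3/8) — PASS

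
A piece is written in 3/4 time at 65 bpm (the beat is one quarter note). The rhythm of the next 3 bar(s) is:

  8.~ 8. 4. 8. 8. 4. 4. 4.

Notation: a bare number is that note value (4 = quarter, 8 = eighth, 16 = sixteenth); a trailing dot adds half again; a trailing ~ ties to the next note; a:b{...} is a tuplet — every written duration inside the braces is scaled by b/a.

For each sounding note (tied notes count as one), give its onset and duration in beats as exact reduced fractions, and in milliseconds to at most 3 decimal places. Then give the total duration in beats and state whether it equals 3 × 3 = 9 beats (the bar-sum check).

1) 0.0ms=0b +1384.615ms=3/2b
2) 1384.615ms=3/2b +1384.615ms=3/2b
3) 2769.231ms=3b +692.308ms=3/4b
4) 3461.538ms=15/4b +692.308ms=3/4b
5) 4153.846ms=9/2b +1384.615ms=3/2b
6) 5538.462ms=6b +1384.615ms=3/2b
7) 6923.077ms=15/2b +1384.615ms=3/2b
Σ=9b of 9 (65bpm 3/4) — PASS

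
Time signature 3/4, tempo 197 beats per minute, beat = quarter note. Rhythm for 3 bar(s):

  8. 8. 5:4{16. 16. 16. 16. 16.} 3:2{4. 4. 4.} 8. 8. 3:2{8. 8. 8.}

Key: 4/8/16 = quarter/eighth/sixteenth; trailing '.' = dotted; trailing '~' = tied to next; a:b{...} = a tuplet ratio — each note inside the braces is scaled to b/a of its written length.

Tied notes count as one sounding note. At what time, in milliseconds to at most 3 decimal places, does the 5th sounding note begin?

note 5 onset = 21/10b = 639.594ms

1. 0.0ms @ 0 + 228.426ms (3/4)
2. 228.426ms @ 3/4 + 228.426ms (3/4)
3. 456.853ms @ 3/2 + 91.371ms (3/10)
4. 548.223ms @ 9/5 + 91.371ms (3/10)
5. 639.594ms @ 21/10 + 91.371ms (3/10)
6. 730.964ms @ 12/5 + 91.371ms (3/10)
7. 822.335ms @ 27/10 + 91.371ms (3/10)
8. 913.706ms @ 3 + 304.569ms (1)
9. 1218.274ms @ 4 + 304.569ms (1)
10. 1522.843ms @ 5 + 304.569ms (1)
11. 1827.411ms @ 6 + 228.426ms (3/4)
12. 2055.838ms @ 27/4 + 228.426ms (3/4)
13. 2284.264ms @ 15/2 + 152.284ms (1/2)
14. 2436.548ms @ 8 + 152.284ms (1/2)
15. 2588.832ms @ 17/2 + 152.284ms (1/2)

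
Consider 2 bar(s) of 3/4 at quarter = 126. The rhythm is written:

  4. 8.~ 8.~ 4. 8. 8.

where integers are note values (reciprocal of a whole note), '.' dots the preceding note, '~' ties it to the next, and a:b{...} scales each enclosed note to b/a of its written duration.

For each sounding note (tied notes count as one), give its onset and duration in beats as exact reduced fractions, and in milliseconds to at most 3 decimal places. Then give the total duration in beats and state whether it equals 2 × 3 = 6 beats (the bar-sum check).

1) 0.0ms=0b +714.286ms=3/2b
2) 714.286ms=3/2b +1428.571ms=3b
3) 2142.857ms=9/2b +357.143ms=3/4b
4) 2500.0ms=21/4b +357.143ms=3/4b
Σ=6b of 6 (126bpm 3/4) — PASS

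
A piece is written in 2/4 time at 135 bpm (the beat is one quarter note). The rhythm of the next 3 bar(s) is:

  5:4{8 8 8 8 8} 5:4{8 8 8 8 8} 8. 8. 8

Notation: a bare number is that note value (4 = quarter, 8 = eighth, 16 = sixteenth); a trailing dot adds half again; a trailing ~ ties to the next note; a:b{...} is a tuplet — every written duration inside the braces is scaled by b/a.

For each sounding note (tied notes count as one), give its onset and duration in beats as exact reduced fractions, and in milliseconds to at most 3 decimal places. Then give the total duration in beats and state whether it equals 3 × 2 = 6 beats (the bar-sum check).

1) 0.0ms=0b +177.778ms=2/5b
2) 177.778ms=2/5b +177.778ms=2/5b
3) 355.556ms=4/5b +177.778ms=2/5b
4) 533.333ms=6/5b +177.778ms=2/5b
5) 711.111ms=8/5b +177.778ms=2/5b
6) 888.889ms=2b +177.778ms=2/5b
7) 1066.667ms=12/5b +177.778ms=2/5b
8) 1244.444ms=14/5b +177.778ms=2/5b
9) 1422.222ms=16/5b +177.778ms=2/5b
10) 1600.0ms=18/5b +177.778ms=2/5b
11) 1777.778ms=4b +333.333ms=3/4b
12) 2111.111ms=19/4b +333.333ms=3/4b
13) 2444.444ms=11/2b +222.222ms=1/2b
Σ=6b of 6 (135bpm 2/4) — PASS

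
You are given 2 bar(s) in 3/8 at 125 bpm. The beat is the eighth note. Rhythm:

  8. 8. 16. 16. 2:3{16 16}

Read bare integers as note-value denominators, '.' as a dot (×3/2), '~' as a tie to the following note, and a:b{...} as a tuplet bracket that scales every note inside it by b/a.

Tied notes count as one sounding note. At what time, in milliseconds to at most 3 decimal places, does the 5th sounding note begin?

note 5 onset = 9/2b = 2160.0ms

1. 0.0ms @ 0 + 720.0ms (3/2)
2. 720.0ms @ 3/2 + 720.0ms (3/2)
3. 1440.0ms @ 3 + 360.0ms (3/4)
4. 1800.0ms @ 15/4 + 360.0ms (3/4)
5. 2160.0ms @ 9/2 + 360.0ms (3/4)
6. 2520.0ms @ 21/4 + 360.0ms (3/4)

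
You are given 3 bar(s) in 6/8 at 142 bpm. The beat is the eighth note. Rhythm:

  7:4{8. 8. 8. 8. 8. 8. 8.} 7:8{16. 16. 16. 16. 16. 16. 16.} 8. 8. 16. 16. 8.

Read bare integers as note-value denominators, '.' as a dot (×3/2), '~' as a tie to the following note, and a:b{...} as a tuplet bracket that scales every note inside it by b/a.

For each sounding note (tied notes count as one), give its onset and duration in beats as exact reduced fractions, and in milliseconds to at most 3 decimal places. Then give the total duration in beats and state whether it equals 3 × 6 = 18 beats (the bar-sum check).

1) 0.0ms=0b +362.173ms=6/7b
2) 362.173ms=6/7b +362.173ms=6/7b
3) 724.346ms=12/7b +362.173ms=6/7b
4) 1086.519ms=18/7b +362.173ms=6/7b
5) 1448.692ms=24/7b +362.173ms=6/7b
6) 1810.865ms=30/7b +362.173ms=6/7b
7) 2173.038ms=36/7b +362.173ms=6/7b
8) 2535.211ms=6b +362.173ms=6/7b
9) 2897.384ms=48/7b +362.173ms=6/7b
10) 3259.557ms=54/7b +362.173ms=6/7b
11) 3621.73ms=60/7b +362.173ms=6/7b
12) 3983.903ms=66/7b +362.173ms=6/7b
13) 4346.076ms=72/7b +362.173ms=6/7b
14) 4708.249ms=78/7b +362.173ms=6/7b
15) 5070.423ms=12b +633.803ms=3/2b
16) 5704.225ms=27/2b +633.803ms=3/2b
17) 6338.028ms=15b +316.901ms=3/4b
18) 6654.93ms=63/4b +316.901ms=3/4b
19) 6971.831ms=33/2b +633.803ms=3/2b
Σ=18b of 18 (142bpm 6/8) — PASS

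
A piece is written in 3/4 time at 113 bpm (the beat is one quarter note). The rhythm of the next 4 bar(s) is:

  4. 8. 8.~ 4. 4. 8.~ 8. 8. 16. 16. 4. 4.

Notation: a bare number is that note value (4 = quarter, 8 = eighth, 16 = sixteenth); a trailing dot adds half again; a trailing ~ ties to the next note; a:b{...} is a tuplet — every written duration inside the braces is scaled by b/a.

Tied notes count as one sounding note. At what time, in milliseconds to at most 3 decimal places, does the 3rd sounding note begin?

1. 0.0ms @ 0 + 796.46ms (3/2)
2. 796.46ms @ 3/2 + 398.23ms (3/4)
3. 1194.69ms @ 9/4 + 1194.69ms (9/4)
4. 2389.381ms @ 9/2 + 796.46ms (3/2)
5. 3185.841ms @ 6 + 796.46ms (3/2)
6. 3982.301ms @ 15/2 + 398.23ms (3/4)
7. 4380.531ms @ 33/4 + 199.115ms (3/8)
8. 4579.646ms @ 69/8 + 199.115ms (3/8)
9. 4778.761ms @ 9 + 796.46ms (3/2)
10. 5575.221ms @ 21/2 + 796.46ms (3/2)

note 3 onset = 9/4b = 1194.69ms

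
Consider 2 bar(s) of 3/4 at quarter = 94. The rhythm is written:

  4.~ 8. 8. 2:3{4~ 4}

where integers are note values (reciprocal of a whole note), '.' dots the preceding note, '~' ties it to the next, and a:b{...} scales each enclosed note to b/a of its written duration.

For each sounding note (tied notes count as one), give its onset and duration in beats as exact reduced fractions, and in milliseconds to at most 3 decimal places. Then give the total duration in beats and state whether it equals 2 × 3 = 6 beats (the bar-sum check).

1) 0.0ms=0b +1436.17ms=9/4b
2) 1436.17ms=9/4b +478.723ms=3/4b
3) 1914.894ms=3b +1914.894ms=3b
Σ=6b of 6 (94bpm 3/4) — PASS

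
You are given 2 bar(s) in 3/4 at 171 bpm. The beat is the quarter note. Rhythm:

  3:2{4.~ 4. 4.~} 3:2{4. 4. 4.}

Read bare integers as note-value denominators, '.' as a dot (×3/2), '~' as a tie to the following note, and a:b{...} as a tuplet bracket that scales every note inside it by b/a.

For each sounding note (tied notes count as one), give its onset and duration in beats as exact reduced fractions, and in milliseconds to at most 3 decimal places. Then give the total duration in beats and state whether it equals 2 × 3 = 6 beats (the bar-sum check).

1) 0.0ms=0b +701.754ms=2b
2) 701.754ms=2b +701.754ms=2b
3) 1403.509ms=4b +350.877ms=1b
4) 1754.386ms=5b +350.877ms=1b
Σ=6b of 6 (171bpm 3/4) — PASS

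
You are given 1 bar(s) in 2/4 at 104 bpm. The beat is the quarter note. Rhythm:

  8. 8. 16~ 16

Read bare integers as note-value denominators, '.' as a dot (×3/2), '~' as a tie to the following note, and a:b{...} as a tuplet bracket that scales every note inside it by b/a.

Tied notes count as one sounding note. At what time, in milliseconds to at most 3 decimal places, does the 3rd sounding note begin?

note 3 onset = 3/2b = 865.385ms

1. 0.0ms @ 0 + 432.692ms (3/4)
2. 432.692ms @ 3/4 + 432.692ms (3/4)
3. 865.385ms @ 3/2 + 288.462ms (1/2)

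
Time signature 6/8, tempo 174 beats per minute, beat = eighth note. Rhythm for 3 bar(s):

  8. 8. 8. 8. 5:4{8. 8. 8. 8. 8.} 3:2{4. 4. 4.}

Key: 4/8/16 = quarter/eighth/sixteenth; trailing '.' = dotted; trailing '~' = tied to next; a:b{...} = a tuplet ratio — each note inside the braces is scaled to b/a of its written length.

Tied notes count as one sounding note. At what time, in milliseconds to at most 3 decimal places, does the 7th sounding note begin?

1. 0.0ms @ 0 + 517.241ms (3/2)
2. 517.241ms @ 3/2 + 517.241ms (3/2)
3. 1034.483ms @ 3 + 517.241ms (3/2)
4. 1551.724ms @ 9/2 + 517.241ms (3/2)
5. 2068.966ms @ 6 + 413.793ms (6/5)
6. 2482.759ms @ 36/5 + 413.793ms (6/5)
7. 2896.552ms @ 42/5 + 413.793ms (6/5)
8. 3310.345ms @ 48/5 + 413.793ms (6/5)
9. 3724.138ms @ 54/5 + 413.793ms (6/5)
10. 4137.931ms @ 12 + 689.655ms (2)
11. 4827.586ms @ 14 + 689.655ms (2)
12. 5517.241ms @ 16 + 689.655ms (2)

note 7 onset = 42/5b = 2896.552ms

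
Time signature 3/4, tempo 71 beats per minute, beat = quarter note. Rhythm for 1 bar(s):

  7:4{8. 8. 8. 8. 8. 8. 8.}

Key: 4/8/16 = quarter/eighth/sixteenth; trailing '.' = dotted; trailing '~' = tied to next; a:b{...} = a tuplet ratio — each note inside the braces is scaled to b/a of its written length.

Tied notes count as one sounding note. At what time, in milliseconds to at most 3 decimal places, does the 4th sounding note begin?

note 4 onset = 9/7b = 1086.519ms

1. 0.0ms @ 0 + 362.173ms (3/7)
2. 362.173ms @ 3/7 + 362.173ms (3/7)
3. 724.346ms @ 6/7 + 362.173ms (3/7)
4. 1086.519ms @ 9/7 + 362.173ms (3/7)
5. 1448.692ms @ 12/7 + 362.173ms (3/7)
6. 1810.865ms @ 15/7 + 362.173ms (3/7)
7. 2173.038ms @ 18/7 + 362.173ms (3/7)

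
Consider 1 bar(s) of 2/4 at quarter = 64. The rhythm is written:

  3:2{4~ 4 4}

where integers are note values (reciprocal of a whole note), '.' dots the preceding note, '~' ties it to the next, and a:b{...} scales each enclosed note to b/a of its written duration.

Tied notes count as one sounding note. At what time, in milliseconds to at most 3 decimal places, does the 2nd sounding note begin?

1. 0.0ms @ 0 + 1250.0ms (4/3)
2. 1250.0ms @ 4/3 + 625.0ms (2/3)

note 2 onset = 4/3b = 1250.0ms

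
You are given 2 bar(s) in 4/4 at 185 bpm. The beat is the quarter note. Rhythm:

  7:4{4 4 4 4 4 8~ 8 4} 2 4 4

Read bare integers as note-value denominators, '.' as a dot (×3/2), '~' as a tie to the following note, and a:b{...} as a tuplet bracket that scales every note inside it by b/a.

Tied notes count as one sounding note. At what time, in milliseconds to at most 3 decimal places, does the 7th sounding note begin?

note 7 onset = 24/7b = 1111.969ms

1. 0.0ms @ 0 + 185.328ms (4/7)
2. 185.328ms @ 4/7 + 185.328ms (4/7)
3. 370.656ms @ 8/7 + 185.328ms (4/7)
4. 555.985ms @ 12/7 + 185.328ms (4/7)
5. 741.313ms @ 16/7 + 185.328ms (4/7)
6. 926.641ms @ 20/7 + 185.328ms (4/7)
7. 1111.969ms @ 24/7 + 185.328ms (4/7)
8. 1297.297ms @ 4 + 648.649ms (2)
9. 1945.946ms @ 6 + 324.324ms (1)
10. 2270.27ms @ 7 + 324.324ms (1)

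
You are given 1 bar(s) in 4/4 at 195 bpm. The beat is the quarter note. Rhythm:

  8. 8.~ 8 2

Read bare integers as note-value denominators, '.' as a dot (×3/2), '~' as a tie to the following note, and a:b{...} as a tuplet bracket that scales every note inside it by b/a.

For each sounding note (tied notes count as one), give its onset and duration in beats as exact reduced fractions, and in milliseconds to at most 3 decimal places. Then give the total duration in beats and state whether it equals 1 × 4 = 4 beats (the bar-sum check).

1) 0.0ms=0b +230.769ms=3/4b
2) 230.769ms=3/4b +384.615ms=5/4b
3) 615.385ms=2b +615.385ms=2b
Σ=4b of 4 (195bpm 4/4) — PASS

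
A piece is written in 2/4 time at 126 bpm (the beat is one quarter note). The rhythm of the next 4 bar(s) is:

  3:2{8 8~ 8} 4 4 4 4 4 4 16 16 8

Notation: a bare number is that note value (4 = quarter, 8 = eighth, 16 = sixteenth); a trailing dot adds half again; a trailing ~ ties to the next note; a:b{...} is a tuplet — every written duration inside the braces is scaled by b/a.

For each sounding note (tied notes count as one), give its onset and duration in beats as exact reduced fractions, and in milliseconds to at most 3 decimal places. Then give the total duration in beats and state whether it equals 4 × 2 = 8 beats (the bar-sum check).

1) 0.0ms=0b +158.73ms=1/3b
2) 158.73ms=1/3b +317.46ms=2/3b
3) 476.19ms=1b +476.19ms=1b
4) 952.381ms=2b +476.19ms=1b
5) 1428.571ms=3b +476.19ms=1b
6) 1904.762ms=4b +476.19ms=1b
7) 2380.952ms=5b +476.19ms=1b
8) 2857.143ms=6b +476.19ms=1b
9) 3333.333ms=7b +119.048ms=1/4b
10) 3452.381ms=29/4b +119.048ms=1/4b
11) 3571.429ms=15/2b +238.095ms=1/2b
Σ=8b of 8 (126bpm 2/4) — PASS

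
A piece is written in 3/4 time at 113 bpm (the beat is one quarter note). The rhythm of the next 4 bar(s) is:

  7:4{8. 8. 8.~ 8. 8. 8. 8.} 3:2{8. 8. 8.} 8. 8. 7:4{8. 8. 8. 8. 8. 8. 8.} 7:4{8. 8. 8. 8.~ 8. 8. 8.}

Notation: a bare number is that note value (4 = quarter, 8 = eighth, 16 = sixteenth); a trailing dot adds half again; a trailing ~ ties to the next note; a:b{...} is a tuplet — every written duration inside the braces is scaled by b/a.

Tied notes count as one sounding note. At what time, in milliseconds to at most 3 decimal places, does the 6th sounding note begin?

1. 0.0ms @ 0 + 227.56ms (3/7)
2. 227.56ms @ 3/7 + 227.56ms (3/7)
3. 455.12ms @ 6/7 + 455.12ms (6/7)
4. 910.24ms @ 12/7 + 227.56ms (3/7)
5. 1137.8ms @ 15/7 + 227.56ms (3/7)
6. 1365.36ms @ 18/7 + 227.56ms (3/7)
7. 1592.92ms @ 3 + 265.487ms (1/2)
8. 1858.407ms @ 7/2 + 265.487ms (1/2)
9. 2123.894ms @ 4 + 265.487ms (1/2)
10. 2389.381ms @ 9/2 + 398.23ms (3/4)
11. 2787.611ms @ 21/4 + 398.23ms (3/4)
12. 3185.841ms @ 6 + 227.56ms (3/7)
13. 3413.401ms @ 45/7 + 227.56ms (3/7)
14. 3640.961ms @ 48/7 + 227.56ms (3/7)
15. 3868.521ms @ 51/7 + 227.56ms (3/7)
16. 4096.081ms @ 54/7 + 227.56ms (3/7)
17. 4323.641ms @ 57/7 + 227.56ms (3/7)
18. 4551.201ms @ 60/7 + 227.56ms (3/7)
19. 4778.761ms @ 9 + 227.56ms (3/7)
20. 5006.321ms @ 66/7 + 227.56ms (3/7)
21. 5233.881ms @ 69/7 + 227.56ms (3/7)
22. 5461.441ms @ 72/7 + 455.12ms (6/7)
23. 5916.561ms @ 78/7 + 227.56ms (3/7)
24. 6144.121ms @ 81/7 + 227.56ms (3/7)

note 6 onset = 18/7b = 1365.36ms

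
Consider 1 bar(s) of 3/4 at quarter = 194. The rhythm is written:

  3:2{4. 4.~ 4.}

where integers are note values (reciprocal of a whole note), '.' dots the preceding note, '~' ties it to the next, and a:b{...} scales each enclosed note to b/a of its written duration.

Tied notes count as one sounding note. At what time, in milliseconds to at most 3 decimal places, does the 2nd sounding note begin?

1. 0.0ms @ 0 + 309.278ms (1)
2. 309.278ms @ 1 + 618.557ms (2)

note 2 onset = 1b = 309.278ms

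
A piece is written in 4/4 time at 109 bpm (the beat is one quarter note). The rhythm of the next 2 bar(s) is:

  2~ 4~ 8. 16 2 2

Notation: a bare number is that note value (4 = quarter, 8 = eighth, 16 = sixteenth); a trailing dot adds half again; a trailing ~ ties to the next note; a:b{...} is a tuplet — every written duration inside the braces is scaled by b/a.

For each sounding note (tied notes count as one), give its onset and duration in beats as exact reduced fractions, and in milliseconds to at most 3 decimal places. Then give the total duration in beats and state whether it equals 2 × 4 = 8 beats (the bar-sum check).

1) 0.0ms=0b +2064.22ms=15/4b
2) 2064.22ms=15/4b +137.615ms=1/4b
3) 2201.835ms=4b +1100.917ms=2b
4) 3302.752ms=6b +1100.917ms=2b
Σ=8b of 8 (109bpm 4/4) — PASS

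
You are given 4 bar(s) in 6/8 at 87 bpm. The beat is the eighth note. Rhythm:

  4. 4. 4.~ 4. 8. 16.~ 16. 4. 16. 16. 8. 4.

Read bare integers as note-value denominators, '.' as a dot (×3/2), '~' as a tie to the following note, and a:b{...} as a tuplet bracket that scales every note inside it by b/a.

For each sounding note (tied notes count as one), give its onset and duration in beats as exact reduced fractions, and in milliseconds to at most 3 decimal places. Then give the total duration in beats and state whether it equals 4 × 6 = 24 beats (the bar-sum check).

1) 0.0ms=0b +2068.966ms=3b
2) 2068.966ms=3b +2068.966ms=3b
3) 4137.931ms=6b +4137.931ms=6b
4) 8275.862ms=12b +1034.483ms=3/2b
5) 9310.345ms=27/2b +1034.483ms=3/2b
6) 10344.828ms=15b +2068.966ms=3b
7) 12413.793ms=18b +517.241ms=3/4b
8) 12931.034ms=75/4b +517.241ms=3/4b
9) 13448.276ms=39/2b +1034.483ms=3/2b
10) 14482.759ms=21b +2068.966ms=3b
Σ=24b of 24 (87bpm 6/8) — PASS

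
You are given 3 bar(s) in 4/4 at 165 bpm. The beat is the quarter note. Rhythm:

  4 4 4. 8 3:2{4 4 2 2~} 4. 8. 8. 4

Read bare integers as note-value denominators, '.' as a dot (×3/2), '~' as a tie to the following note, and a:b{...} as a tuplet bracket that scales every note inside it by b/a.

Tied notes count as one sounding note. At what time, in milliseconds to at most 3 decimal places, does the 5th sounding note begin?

1. 0.0ms @ 0 + 363.636ms (1)
2. 363.636ms @ 1 + 363.636ms (1)
3. 727.273ms @ 2 + 545.455ms (3/2)
4. 1272.727ms @ 7/2 + 181.818ms (1/2)
5. 1454.545ms @ 4 + 242.424ms (2/3)
6. 1696.97ms @ 14/3 + 242.424ms (2/3)
7. 1939.394ms @ 16/3 + 484.848ms (4/3)
8. 2424.242ms @ 20/3 + 1030.303ms (17/6)
9. 3454.545ms @ 19/2 + 272.727ms (3/4)
10. 3727.273ms @ 41/4 + 272.727ms (3/4)
11. 4000.0ms @ 11 + 363.636ms (1)

note 5 onset = 4b = 1454.545ms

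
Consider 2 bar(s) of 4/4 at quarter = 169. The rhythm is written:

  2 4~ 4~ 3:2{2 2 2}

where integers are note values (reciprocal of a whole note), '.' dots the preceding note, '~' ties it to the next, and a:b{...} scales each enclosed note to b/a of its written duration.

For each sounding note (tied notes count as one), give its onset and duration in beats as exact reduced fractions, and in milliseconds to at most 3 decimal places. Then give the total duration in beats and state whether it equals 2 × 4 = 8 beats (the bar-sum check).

1) 0.0ms=0b +710.059ms=2b
2) 710.059ms=2b +1183.432ms=10/3b
3) 1893.491ms=16/3b +473.373ms=4/3b
4) 2366.864ms=20/3b +473.373ms=4/3b
Σ=8b of 8 (169bpm 4/4) — PASS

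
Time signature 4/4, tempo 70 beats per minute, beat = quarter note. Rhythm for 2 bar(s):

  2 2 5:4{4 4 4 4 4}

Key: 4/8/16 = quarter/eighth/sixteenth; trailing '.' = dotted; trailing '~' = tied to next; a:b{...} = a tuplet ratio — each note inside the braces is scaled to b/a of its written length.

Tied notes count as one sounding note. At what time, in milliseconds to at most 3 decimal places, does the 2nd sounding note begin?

1. 0.0ms @ 0 + 1714.286ms (2)
2. 1714.286ms @ 2 + 1714.286ms (2)
3. 3428.571ms @ 4 + 685.714ms (4/5)
4. 4114.286ms @ 24/5 + 685.714ms (4/5)
5. 4800.0ms @ 28/5 + 685.714ms (4/5)
6. 5485.714ms @ 32/5 + 685.714ms (4/5)
7. 6171.429ms @ 36/5 + 685.714ms (4/5)

note 2 onset = 2b = 1714.286ms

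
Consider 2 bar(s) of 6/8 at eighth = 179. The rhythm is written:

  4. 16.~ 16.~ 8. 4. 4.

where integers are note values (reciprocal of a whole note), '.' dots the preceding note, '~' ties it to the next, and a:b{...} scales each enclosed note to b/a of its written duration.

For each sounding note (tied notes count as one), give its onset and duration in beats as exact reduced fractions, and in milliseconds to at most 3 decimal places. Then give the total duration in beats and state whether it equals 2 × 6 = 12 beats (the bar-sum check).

1) 0.0ms=0b +1005.587ms=3b
2) 1005.587ms=3b +1005.587ms=3b
3) 2011.173ms=6b +1005.587ms=3b
4) 3016.76ms=9b +1005.587ms=3b
Σ=12b of 12 (179bpm 6/8) — PASS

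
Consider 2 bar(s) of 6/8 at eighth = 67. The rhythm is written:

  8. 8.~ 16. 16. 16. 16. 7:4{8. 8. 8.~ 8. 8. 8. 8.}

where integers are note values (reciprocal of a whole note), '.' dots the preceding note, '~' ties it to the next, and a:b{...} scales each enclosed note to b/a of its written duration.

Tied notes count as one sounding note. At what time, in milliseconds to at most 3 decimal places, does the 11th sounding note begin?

note 11 onset = 78/7b = 9978.678ms

1. 0.0ms @ 0 + 1343.284ms (3/2)
2. 1343.284ms @ 3/2 + 2014.925ms (9/4)
3. 3358.209ms @ 15/4 + 671.642ms (3/4)
4. 4029.851ms @ 9/2 + 671.642ms (3/4)
5. 4701.493ms @ 21/4 + 671.642ms (3/4)
6. 5373.134ms @ 6 + 767.591ms (6/7)
7. 6140.725ms @ 48/7 + 767.591ms (6/7)
8. 6908.316ms @ 54/7 + 1535.181ms (12/7)
9. 8443.497ms @ 66/7 + 767.591ms (6/7)
10. 9211.087ms @ 72/7 + 767.591ms (6/7)
11. 9978.678ms @ 78/7 + 767.591ms (6/7)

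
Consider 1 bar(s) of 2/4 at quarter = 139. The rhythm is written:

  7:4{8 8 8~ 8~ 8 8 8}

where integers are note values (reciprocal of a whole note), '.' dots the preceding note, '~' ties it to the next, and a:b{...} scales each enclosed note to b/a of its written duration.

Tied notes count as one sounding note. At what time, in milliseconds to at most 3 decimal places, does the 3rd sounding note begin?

1. 0.0ms @ 0 + 123.33ms (2/7)
2. 123.33ms @ 2/7 + 123.33ms (2/7)
3. 246.66ms @ 4/7 + 369.99ms (6/7)
4. 616.65ms @ 10/7 + 123.33ms (2/7)
5. 739.979ms @ 12/7 + 123.33ms (2/7)

note 3 onset = 4/7b = 246.66ms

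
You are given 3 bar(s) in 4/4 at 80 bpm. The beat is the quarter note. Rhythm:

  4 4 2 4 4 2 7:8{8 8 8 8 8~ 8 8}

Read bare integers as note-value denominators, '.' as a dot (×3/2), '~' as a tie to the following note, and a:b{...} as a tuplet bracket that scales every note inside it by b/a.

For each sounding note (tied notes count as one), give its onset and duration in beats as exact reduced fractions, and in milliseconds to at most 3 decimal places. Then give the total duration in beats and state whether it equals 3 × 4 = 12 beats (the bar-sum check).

1) 0.0ms=0b +750.0ms=1b
2) 750.0ms=1b +750.0ms=1b
3) 1500.0ms=2b +1500.0ms=2b
4) 3000.0ms=4b +750.0ms=1b
5) 3750.0ms=5b +750.0ms=1b
6) 4500.0ms=6b +1500.0ms=2b
7) 6000.0ms=8b +428.571ms=4/7b
8) 6428.571ms=60/7b +428.571ms=4/7b
9) 6857.143ms=64/7b +428.571ms=4/7b
10) 7285.714ms=68/7b +428.571ms=4/7b
11) 7714.286ms=72/7b +857.143ms=8/7b
12) 8571.429ms=80/7b +428.571ms=4/7b
Σ=12b of 12 (80bpm 4/4) — PASS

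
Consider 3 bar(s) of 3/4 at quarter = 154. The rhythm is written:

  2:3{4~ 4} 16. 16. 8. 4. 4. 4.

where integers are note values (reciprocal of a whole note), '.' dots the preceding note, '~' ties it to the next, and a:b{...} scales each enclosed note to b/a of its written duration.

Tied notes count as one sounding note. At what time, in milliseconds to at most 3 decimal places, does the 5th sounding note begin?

note 5 onset = 9/2b = 1753.247ms

1. 0.0ms @ 0 + 1168.831ms (3)
2. 1168.831ms @ 3 + 146.104ms (3/8)
3. 1314.935ms @ 27/8 + 146.104ms (3/8)
4. 1461.039ms @ 15/4 + 292.208ms (3/4)
5. 1753.247ms @ 9/2 + 584.416ms (3/2)
6. 2337.662ms @ 6 + 584.416ms (3/2)
7. 2922.078ms @ 15/2 + 584.416ms (3/2)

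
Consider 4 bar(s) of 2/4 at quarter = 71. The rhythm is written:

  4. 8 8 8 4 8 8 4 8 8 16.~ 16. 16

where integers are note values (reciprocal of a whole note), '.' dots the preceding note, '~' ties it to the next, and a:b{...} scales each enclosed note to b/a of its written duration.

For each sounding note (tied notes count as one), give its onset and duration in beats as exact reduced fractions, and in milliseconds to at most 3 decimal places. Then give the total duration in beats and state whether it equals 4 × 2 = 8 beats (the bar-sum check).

1) 0.0ms=0b +1267.606ms=3/2b
2) 1267.606ms=3/2b +422.535ms=1/2b
3) 1690.141ms=2b +422.535ms=1/2b
4) 2112.676ms=5/2b +422.535ms=1/2b
5) 2535.211ms=3b +845.07ms=1b
6) 3380.282ms=4b +422.535ms=1/2b
7) 3802.817ms=9/2b +422.535ms=1/2b
8) 4225.352ms=5b +845.07ms=1b
9) 5070.423ms=6b +422.535ms=1/2b
10) 5492.958ms=13/2b +422.535ms=1/2b
11) 5915.493ms=7b +633.803ms=3/4b
12) 6549.296ms=31/4b +211.268ms=1/4b
Σ=8b of 8 (71bpm 2/4) — PASS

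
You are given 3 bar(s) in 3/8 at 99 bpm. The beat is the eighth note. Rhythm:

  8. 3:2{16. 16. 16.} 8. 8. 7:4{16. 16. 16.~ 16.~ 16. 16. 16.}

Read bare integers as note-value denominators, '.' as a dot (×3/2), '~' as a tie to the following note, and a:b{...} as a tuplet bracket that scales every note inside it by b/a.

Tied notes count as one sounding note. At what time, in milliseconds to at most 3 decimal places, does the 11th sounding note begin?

note 11 onset = 60/7b = 5194.805ms

1. 0.0ms @ 0 + 909.091ms (3/2)
2. 909.091ms @ 3/2 + 303.03ms (1/2)
3. 1212.121ms @ 2 + 303.03ms (1/2)
4. 1515.152ms @ 5/2 + 303.03ms (1/2)
5. 1818.182ms @ 3 + 909.091ms (3/2)
6. 2727.273ms @ 9/2 + 909.091ms (3/2)
7. 3636.364ms @ 6 + 259.74ms (3/7)
8. 3896.104ms @ 45/7 + 259.74ms (3/7)
9. 4155.844ms @ 48/7 + 779.221ms (9/7)
10. 4935.065ms @ 57/7 + 259.74ms (3/7)
11. 5194.805ms @ 60/7 + 259.74ms (3/7)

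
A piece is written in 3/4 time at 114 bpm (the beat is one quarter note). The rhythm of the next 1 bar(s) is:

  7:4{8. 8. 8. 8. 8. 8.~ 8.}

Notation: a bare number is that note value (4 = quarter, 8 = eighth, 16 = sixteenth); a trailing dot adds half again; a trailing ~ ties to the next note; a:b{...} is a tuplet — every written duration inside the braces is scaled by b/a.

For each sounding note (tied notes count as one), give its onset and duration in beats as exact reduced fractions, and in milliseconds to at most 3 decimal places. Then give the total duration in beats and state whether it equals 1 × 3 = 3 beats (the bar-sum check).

1) 0.0ms=0b +225.564ms=3/7b
2) 225.564ms=3/7b +225.564ms=3/7b
3) 451.128ms=6/7b +225.564ms=3/7b
4) 676.692ms=9/7b +225.564ms=3/7b
5) 902.256ms=12/7b +225.564ms=3/7b
6) 1127.82ms=15/7b +451.128ms=6/7b
Σ=3b of 3 (114bpm 3/4) — PASS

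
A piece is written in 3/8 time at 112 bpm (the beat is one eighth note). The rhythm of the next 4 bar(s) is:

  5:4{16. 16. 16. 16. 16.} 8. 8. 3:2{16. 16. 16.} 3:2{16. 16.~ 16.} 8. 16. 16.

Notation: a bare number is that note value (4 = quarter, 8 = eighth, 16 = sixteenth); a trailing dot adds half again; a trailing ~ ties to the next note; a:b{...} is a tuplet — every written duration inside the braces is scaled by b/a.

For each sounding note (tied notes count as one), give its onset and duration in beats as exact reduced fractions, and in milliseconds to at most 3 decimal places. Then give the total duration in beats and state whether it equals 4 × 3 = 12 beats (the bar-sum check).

1) 0.0ms=0b +321.429ms=3/5b
2) 321.429ms=3/5b +321.429ms=3/5b
3) 642.857ms=6/5b +321.429ms=3/5b
4) 964.286ms=9/5b +321.429ms=3/5b
5) 1285.714ms=12/5b +321.429ms=3/5b
6) 1607.143ms=3b +803.571ms=3/2b
7) 2410.714ms=9/2b +803.571ms=3/2b
8) 3214.286ms=6b +267.857ms=1/2b
9) 3482.143ms=13/2b +267.857ms=1/2b
10) 3750.0ms=7b +267.857ms=1/2b
11) 4017.857ms=15/2b +267.857ms=1/2b
12) 4285.714ms=8b +535.714ms=1b
13) 4821.429ms=9b +803.571ms=3/2b
14) 5625.0ms=21/2b +401.786ms=3/4b
15) 6026.786ms=45/4b +401.786ms=3/4b
Σ=12b of 12 (112bpm 3/8) — PASS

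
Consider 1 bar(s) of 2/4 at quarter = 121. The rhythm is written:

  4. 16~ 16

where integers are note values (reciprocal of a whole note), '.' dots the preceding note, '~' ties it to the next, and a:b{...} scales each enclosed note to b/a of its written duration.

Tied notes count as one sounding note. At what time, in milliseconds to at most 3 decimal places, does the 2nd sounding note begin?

1. 0.0ms @ 0 + 743.802ms (3/2)
2. 743.802ms @ 3/2 + 247.934ms (1/2)

note 2 onset = 3/2b = 743.802ms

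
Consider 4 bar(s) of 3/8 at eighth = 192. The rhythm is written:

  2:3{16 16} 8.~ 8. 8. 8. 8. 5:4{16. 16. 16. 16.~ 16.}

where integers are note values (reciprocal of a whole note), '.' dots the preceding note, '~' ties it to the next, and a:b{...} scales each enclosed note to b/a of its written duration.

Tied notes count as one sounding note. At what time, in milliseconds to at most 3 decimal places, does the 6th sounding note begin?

1. 0.0ms @ 0 + 234.375ms (3/4)
2. 234.375ms @ 3/4 + 234.375ms (3/4)
3. 468.75ms @ 3/2 + 937.5ms (3)
4. 1406.25ms @ 9/2 + 468.75ms (3/2)
5. 1875.0ms @ 6 + 468.75ms (3/2)
6. 2343.75ms @ 15/2 + 468.75ms (3/2)
7. 2812.5ms @ 9 + 187.5ms (3/5)
8. 3000.0ms @ 48/5 + 187.5ms (3/5)
9. 3187.5ms @ 51/5 + 187.5ms (3/5)
10. 3375.0ms @ 54/5 + 375.0ms (6/5)

note 6 onset = 15/2b = 2343.75ms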